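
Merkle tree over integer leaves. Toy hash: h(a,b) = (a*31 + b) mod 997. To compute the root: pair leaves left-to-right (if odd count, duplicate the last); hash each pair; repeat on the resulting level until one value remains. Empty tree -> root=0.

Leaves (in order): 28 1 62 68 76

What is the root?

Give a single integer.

L0: [28, 1, 62, 68, 76]
L1: h(28,1)=(28*31+1)%997=869 h(62,68)=(62*31+68)%997=993 h(76,76)=(76*31+76)%997=438 -> [869, 993, 438]
L2: h(869,993)=(869*31+993)%997=16 h(438,438)=(438*31+438)%997=58 -> [16, 58]
L3: h(16,58)=(16*31+58)%997=554 -> [554]

Answer: 554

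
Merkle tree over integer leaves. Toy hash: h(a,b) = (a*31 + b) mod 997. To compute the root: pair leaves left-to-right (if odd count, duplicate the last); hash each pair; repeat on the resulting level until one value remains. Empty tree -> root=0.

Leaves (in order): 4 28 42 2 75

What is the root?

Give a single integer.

Answer: 88

Derivation:
L0: [4, 28, 42, 2, 75]
L1: h(4,28)=(4*31+28)%997=152 h(42,2)=(42*31+2)%997=307 h(75,75)=(75*31+75)%997=406 -> [152, 307, 406]
L2: h(152,307)=(152*31+307)%997=34 h(406,406)=(406*31+406)%997=31 -> [34, 31]
L3: h(34,31)=(34*31+31)%997=88 -> [88]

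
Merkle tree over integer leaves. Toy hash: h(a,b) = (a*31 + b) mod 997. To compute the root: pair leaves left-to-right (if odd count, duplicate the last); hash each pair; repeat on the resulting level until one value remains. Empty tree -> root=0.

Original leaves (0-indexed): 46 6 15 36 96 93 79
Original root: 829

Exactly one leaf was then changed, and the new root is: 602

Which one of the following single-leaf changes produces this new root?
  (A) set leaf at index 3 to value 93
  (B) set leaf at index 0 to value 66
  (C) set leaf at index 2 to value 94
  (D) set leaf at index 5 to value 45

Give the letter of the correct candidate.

Answer: A

Derivation:
Original leaves: [46, 6, 15, 36, 96, 93, 79]
Target new root: 602
Try each candidate change and compute the resulting root:
Candidate A: set leaf[3] = 93 -> leaves = [46, 6, 15, 93, 96, 93, 79]
  L0: [46, 6, 15, 93, 96, 93, 79]
  L1: h(46,6)=(46*31+6)%997=435 h(15,93)=(15*31+93)%997=558 h(96,93)=(96*31+93)%997=78 h(79,79)=(79*31+79)%997=534 -> [435, 558, 78, 534]
  L2: h(435,558)=(435*31+558)%997=85 h(78,534)=(78*31+534)%997=958 -> [85, 958]
  L3: h(85,958)=(85*31+958)%997=602 -> [602]
  root = 602 == target 602  ** MATCH **
Candidate B: set leaf[0] = 66 -> leaves = [66, 6, 15, 36, 96, 93, 79]
  L0: [66, 6, 15, 36, 96, 93, 79]
  L1: h(66,6)=(66*31+6)%997=58 h(15,36)=(15*31+36)%997=501 h(96,93)=(96*31+93)%997=78 h(79,79)=(79*31+79)%997=534 -> [58, 501, 78, 534]
  L2: h(58,501)=(58*31+501)%997=305 h(78,534)=(78*31+534)%997=958 -> [305, 958]
  L3: h(305,958)=(305*31+958)%997=443 -> [443]
  root = 443 != target 602
Candidate C: set leaf[2] = 94 -> leaves = [46, 6, 94, 36, 96, 93, 79]
  L0: [46, 6, 94, 36, 96, 93, 79]
  L1: h(46,6)=(46*31+6)%997=435 h(94,36)=(94*31+36)%997=956 h(96,93)=(96*31+93)%997=78 h(79,79)=(79*31+79)%997=534 -> [435, 956, 78, 534]
  L2: h(435,956)=(435*31+956)%997=483 h(78,534)=(78*31+534)%997=958 -> [483, 958]
  L3: h(483,958)=(483*31+958)%997=976 -> [976]
  root = 976 != target 602
Candidate D: set leaf[5] = 45 -> leaves = [46, 6, 15, 36, 96, 45, 79]
  L0: [46, 6, 15, 36, 96, 45, 79]
  L1: h(46,6)=(46*31+6)%997=435 h(15,36)=(15*31+36)%997=501 h(96,45)=(96*31+45)%997=30 h(79,79)=(79*31+79)%997=534 -> [435, 501, 30, 534]
  L2: h(435,501)=(435*31+501)%997=28 h(30,534)=(30*31+534)%997=467 -> [28, 467]
  L3: h(28,467)=(28*31+467)%997=338 -> [338]
  root = 338 != target 602
Candidate A produces the target root.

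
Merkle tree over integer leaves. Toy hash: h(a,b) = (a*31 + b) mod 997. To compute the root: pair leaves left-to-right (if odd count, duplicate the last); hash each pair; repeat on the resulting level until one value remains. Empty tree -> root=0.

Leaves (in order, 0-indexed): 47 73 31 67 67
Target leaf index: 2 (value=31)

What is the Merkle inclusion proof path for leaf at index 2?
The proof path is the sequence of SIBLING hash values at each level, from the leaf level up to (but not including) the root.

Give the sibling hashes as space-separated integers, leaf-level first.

Answer: 67 533 812

Derivation:
L0 (leaves): [47, 73, 31, 67, 67], target index=2
L1: h(47,73)=(47*31+73)%997=533 [pair 0] h(31,67)=(31*31+67)%997=31 [pair 1] h(67,67)=(67*31+67)%997=150 [pair 2] -> [533, 31, 150]
  Sibling for proof at L0: 67
L2: h(533,31)=(533*31+31)%997=602 [pair 0] h(150,150)=(150*31+150)%997=812 [pair 1] -> [602, 812]
  Sibling for proof at L1: 533
L3: h(602,812)=(602*31+812)%997=531 [pair 0] -> [531]
  Sibling for proof at L2: 812
Root: 531
Proof path (sibling hashes from leaf to root): [67, 533, 812]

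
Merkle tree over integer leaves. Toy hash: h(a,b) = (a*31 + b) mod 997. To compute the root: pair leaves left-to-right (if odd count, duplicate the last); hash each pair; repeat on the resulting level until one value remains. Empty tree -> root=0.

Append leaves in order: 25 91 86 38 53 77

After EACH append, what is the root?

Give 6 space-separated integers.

Answer: 25 866 685 637 241 12

Derivation:
After append 25 (leaves=[25]):
  L0: [25]
  root=25
After append 91 (leaves=[25, 91]):
  L0: [25, 91]
  L1: h(25,91)=(25*31+91)%997=866 -> [866]
  root=866
After append 86 (leaves=[25, 91, 86]):
  L0: [25, 91, 86]
  L1: h(25,91)=(25*31+91)%997=866 h(86,86)=(86*31+86)%997=758 -> [866, 758]
  L2: h(866,758)=(866*31+758)%997=685 -> [685]
  root=685
After append 38 (leaves=[25, 91, 86, 38]):
  L0: [25, 91, 86, 38]
  L1: h(25,91)=(25*31+91)%997=866 h(86,38)=(86*31+38)%997=710 -> [866, 710]
  L2: h(866,710)=(866*31+710)%997=637 -> [637]
  root=637
After append 53 (leaves=[25, 91, 86, 38, 53]):
  L0: [25, 91, 86, 38, 53]
  L1: h(25,91)=(25*31+91)%997=866 h(86,38)=(86*31+38)%997=710 h(53,53)=(53*31+53)%997=699 -> [866, 710, 699]
  L2: h(866,710)=(866*31+710)%997=637 h(699,699)=(699*31+699)%997=434 -> [637, 434]
  L3: h(637,434)=(637*31+434)%997=241 -> [241]
  root=241
After append 77 (leaves=[25, 91, 86, 38, 53, 77]):
  L0: [25, 91, 86, 38, 53, 77]
  L1: h(25,91)=(25*31+91)%997=866 h(86,38)=(86*31+38)%997=710 h(53,77)=(53*31+77)%997=723 -> [866, 710, 723]
  L2: h(866,710)=(866*31+710)%997=637 h(723,723)=(723*31+723)%997=205 -> [637, 205]
  L3: h(637,205)=(637*31+205)%997=12 -> [12]
  root=12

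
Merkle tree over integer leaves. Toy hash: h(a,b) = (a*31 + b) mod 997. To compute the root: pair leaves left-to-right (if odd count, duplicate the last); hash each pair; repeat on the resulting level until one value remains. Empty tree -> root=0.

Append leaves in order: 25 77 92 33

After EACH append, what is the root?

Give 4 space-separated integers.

Answer: 25 852 443 384

Derivation:
After append 25 (leaves=[25]):
  L0: [25]
  root=25
After append 77 (leaves=[25, 77]):
  L0: [25, 77]
  L1: h(25,77)=(25*31+77)%997=852 -> [852]
  root=852
After append 92 (leaves=[25, 77, 92]):
  L0: [25, 77, 92]
  L1: h(25,77)=(25*31+77)%997=852 h(92,92)=(92*31+92)%997=950 -> [852, 950]
  L2: h(852,950)=(852*31+950)%997=443 -> [443]
  root=443
After append 33 (leaves=[25, 77, 92, 33]):
  L0: [25, 77, 92, 33]
  L1: h(25,77)=(25*31+77)%997=852 h(92,33)=(92*31+33)%997=891 -> [852, 891]
  L2: h(852,891)=(852*31+891)%997=384 -> [384]
  root=384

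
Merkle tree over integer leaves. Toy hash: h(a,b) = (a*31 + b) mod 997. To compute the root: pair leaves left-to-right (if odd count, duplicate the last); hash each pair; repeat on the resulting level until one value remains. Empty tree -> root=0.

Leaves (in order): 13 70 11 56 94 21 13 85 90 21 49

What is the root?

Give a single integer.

Answer: 632

Derivation:
L0: [13, 70, 11, 56, 94, 21, 13, 85, 90, 21, 49]
L1: h(13,70)=(13*31+70)%997=473 h(11,56)=(11*31+56)%997=397 h(94,21)=(94*31+21)%997=941 h(13,85)=(13*31+85)%997=488 h(90,21)=(90*31+21)%997=817 h(49,49)=(49*31+49)%997=571 -> [473, 397, 941, 488, 817, 571]
L2: h(473,397)=(473*31+397)%997=105 h(941,488)=(941*31+488)%997=746 h(817,571)=(817*31+571)%997=973 -> [105, 746, 973]
L3: h(105,746)=(105*31+746)%997=13 h(973,973)=(973*31+973)%997=229 -> [13, 229]
L4: h(13,229)=(13*31+229)%997=632 -> [632]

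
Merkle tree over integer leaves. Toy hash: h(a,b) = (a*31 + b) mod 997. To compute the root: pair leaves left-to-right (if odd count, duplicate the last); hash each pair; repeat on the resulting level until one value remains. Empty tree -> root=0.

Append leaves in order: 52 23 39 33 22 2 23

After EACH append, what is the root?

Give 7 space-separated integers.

After append 52 (leaves=[52]):
  L0: [52]
  root=52
After append 23 (leaves=[52, 23]):
  L0: [52, 23]
  L1: h(52,23)=(52*31+23)%997=638 -> [638]
  root=638
After append 39 (leaves=[52, 23, 39]):
  L0: [52, 23, 39]
  L1: h(52,23)=(52*31+23)%997=638 h(39,39)=(39*31+39)%997=251 -> [638, 251]
  L2: h(638,251)=(638*31+251)%997=89 -> [89]
  root=89
After append 33 (leaves=[52, 23, 39, 33]):
  L0: [52, 23, 39, 33]
  L1: h(52,23)=(52*31+23)%997=638 h(39,33)=(39*31+33)%997=245 -> [638, 245]
  L2: h(638,245)=(638*31+245)%997=83 -> [83]
  root=83
After append 22 (leaves=[52, 23, 39, 33, 22]):
  L0: [52, 23, 39, 33, 22]
  L1: h(52,23)=(52*31+23)%997=638 h(39,33)=(39*31+33)%997=245 h(22,22)=(22*31+22)%997=704 -> [638, 245, 704]
  L2: h(638,245)=(638*31+245)%997=83 h(704,704)=(704*31+704)%997=594 -> [83, 594]
  L3: h(83,594)=(83*31+594)%997=176 -> [176]
  root=176
After append 2 (leaves=[52, 23, 39, 33, 22, 2]):
  L0: [52, 23, 39, 33, 22, 2]
  L1: h(52,23)=(52*31+23)%997=638 h(39,33)=(39*31+33)%997=245 h(22,2)=(22*31+2)%997=684 -> [638, 245, 684]
  L2: h(638,245)=(638*31+245)%997=83 h(684,684)=(684*31+684)%997=951 -> [83, 951]
  L3: h(83,951)=(83*31+951)%997=533 -> [533]
  root=533
After append 23 (leaves=[52, 23, 39, 33, 22, 2, 23]):
  L0: [52, 23, 39, 33, 22, 2, 23]
  L1: h(52,23)=(52*31+23)%997=638 h(39,33)=(39*31+33)%997=245 h(22,2)=(22*31+2)%997=684 h(23,23)=(23*31+23)%997=736 -> [638, 245, 684, 736]
  L2: h(638,245)=(638*31+245)%997=83 h(684,736)=(684*31+736)%997=6 -> [83, 6]
  L3: h(83,6)=(83*31+6)%997=585 -> [585]
  root=585

Answer: 52 638 89 83 176 533 585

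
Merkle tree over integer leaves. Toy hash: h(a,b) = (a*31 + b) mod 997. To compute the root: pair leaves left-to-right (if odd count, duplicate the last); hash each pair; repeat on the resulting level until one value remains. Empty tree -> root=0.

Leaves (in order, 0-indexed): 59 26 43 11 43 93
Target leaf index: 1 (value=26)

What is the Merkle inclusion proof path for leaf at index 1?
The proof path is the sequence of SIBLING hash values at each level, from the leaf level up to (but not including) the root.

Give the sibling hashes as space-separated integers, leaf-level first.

Answer: 59 347 767

Derivation:
L0 (leaves): [59, 26, 43, 11, 43, 93], target index=1
L1: h(59,26)=(59*31+26)%997=858 [pair 0] h(43,11)=(43*31+11)%997=347 [pair 1] h(43,93)=(43*31+93)%997=429 [pair 2] -> [858, 347, 429]
  Sibling for proof at L0: 59
L2: h(858,347)=(858*31+347)%997=26 [pair 0] h(429,429)=(429*31+429)%997=767 [pair 1] -> [26, 767]
  Sibling for proof at L1: 347
L3: h(26,767)=(26*31+767)%997=576 [pair 0] -> [576]
  Sibling for proof at L2: 767
Root: 576
Proof path (sibling hashes from leaf to root): [59, 347, 767]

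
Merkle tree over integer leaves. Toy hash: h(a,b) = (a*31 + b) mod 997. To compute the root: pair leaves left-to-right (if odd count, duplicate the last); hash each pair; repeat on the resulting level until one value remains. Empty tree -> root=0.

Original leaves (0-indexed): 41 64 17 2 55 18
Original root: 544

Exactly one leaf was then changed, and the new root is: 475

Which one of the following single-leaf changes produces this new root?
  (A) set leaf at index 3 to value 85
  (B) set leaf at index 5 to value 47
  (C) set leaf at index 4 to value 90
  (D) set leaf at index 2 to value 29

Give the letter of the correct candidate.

Answer: B

Derivation:
Original leaves: [41, 64, 17, 2, 55, 18]
Target new root: 475
Try each candidate change and compute the resulting root:
Candidate A: set leaf[3] = 85 -> leaves = [41, 64, 17, 85, 55, 18]
  L0: [41, 64, 17, 85, 55, 18]
  L1: h(41,64)=(41*31+64)%997=338 h(17,85)=(17*31+85)%997=612 h(55,18)=(55*31+18)%997=726 -> [338, 612, 726]
  L2: h(338,612)=(338*31+612)%997=123 h(726,726)=(726*31+726)%997=301 -> [123, 301]
  L3: h(123,301)=(123*31+301)%997=126 -> [126]
  root = 126 != target 475
Candidate B: set leaf[5] = 47 -> leaves = [41, 64, 17, 2, 55, 47]
  L0: [41, 64, 17, 2, 55, 47]
  L1: h(41,64)=(41*31+64)%997=338 h(17,2)=(17*31+2)%997=529 h(55,47)=(55*31+47)%997=755 -> [338, 529, 755]
  L2: h(338,529)=(338*31+529)%997=40 h(755,755)=(755*31+755)%997=232 -> [40, 232]
  L3: h(40,232)=(40*31+232)%997=475 -> [475]
  root = 475 == target 475  ** MATCH **
Candidate C: set leaf[4] = 90 -> leaves = [41, 64, 17, 2, 90, 18]
  L0: [41, 64, 17, 2, 90, 18]
  L1: h(41,64)=(41*31+64)%997=338 h(17,2)=(17*31+2)%997=529 h(90,18)=(90*31+18)%997=814 -> [338, 529, 814]
  L2: h(338,529)=(338*31+529)%997=40 h(814,814)=(814*31+814)%997=126 -> [40, 126]
  L3: h(40,126)=(40*31+126)%997=369 -> [369]
  root = 369 != target 475
Candidate D: set leaf[2] = 29 -> leaves = [41, 64, 29, 2, 55, 18]
  L0: [41, 64, 29, 2, 55, 18]
  L1: h(41,64)=(41*31+64)%997=338 h(29,2)=(29*31+2)%997=901 h(55,18)=(55*31+18)%997=726 -> [338, 901, 726]
  L2: h(338,901)=(338*31+901)%997=412 h(726,726)=(726*31+726)%997=301 -> [412, 301]
  L3: h(412,301)=(412*31+301)%997=112 -> [112]
  root = 112 != target 475
Candidate B produces the target root.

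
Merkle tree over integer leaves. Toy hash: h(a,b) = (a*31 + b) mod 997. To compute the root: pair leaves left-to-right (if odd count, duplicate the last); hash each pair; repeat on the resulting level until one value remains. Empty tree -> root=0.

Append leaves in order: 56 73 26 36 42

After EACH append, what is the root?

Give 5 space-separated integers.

Answer: 56 812 82 92 995

Derivation:
After append 56 (leaves=[56]):
  L0: [56]
  root=56
After append 73 (leaves=[56, 73]):
  L0: [56, 73]
  L1: h(56,73)=(56*31+73)%997=812 -> [812]
  root=812
After append 26 (leaves=[56, 73, 26]):
  L0: [56, 73, 26]
  L1: h(56,73)=(56*31+73)%997=812 h(26,26)=(26*31+26)%997=832 -> [812, 832]
  L2: h(812,832)=(812*31+832)%997=82 -> [82]
  root=82
After append 36 (leaves=[56, 73, 26, 36]):
  L0: [56, 73, 26, 36]
  L1: h(56,73)=(56*31+73)%997=812 h(26,36)=(26*31+36)%997=842 -> [812, 842]
  L2: h(812,842)=(812*31+842)%997=92 -> [92]
  root=92
After append 42 (leaves=[56, 73, 26, 36, 42]):
  L0: [56, 73, 26, 36, 42]
  L1: h(56,73)=(56*31+73)%997=812 h(26,36)=(26*31+36)%997=842 h(42,42)=(42*31+42)%997=347 -> [812, 842, 347]
  L2: h(812,842)=(812*31+842)%997=92 h(347,347)=(347*31+347)%997=137 -> [92, 137]
  L3: h(92,137)=(92*31+137)%997=995 -> [995]
  root=995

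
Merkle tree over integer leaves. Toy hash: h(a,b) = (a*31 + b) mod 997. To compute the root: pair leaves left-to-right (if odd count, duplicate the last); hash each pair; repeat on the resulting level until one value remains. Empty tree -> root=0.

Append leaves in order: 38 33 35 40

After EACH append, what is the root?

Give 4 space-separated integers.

After append 38 (leaves=[38]):
  L0: [38]
  root=38
After append 33 (leaves=[38, 33]):
  L0: [38, 33]
  L1: h(38,33)=(38*31+33)%997=214 -> [214]
  root=214
After append 35 (leaves=[38, 33, 35]):
  L0: [38, 33, 35]
  L1: h(38,33)=(38*31+33)%997=214 h(35,35)=(35*31+35)%997=123 -> [214, 123]
  L2: h(214,123)=(214*31+123)%997=775 -> [775]
  root=775
After append 40 (leaves=[38, 33, 35, 40]):
  L0: [38, 33, 35, 40]
  L1: h(38,33)=(38*31+33)%997=214 h(35,40)=(35*31+40)%997=128 -> [214, 128]
  L2: h(214,128)=(214*31+128)%997=780 -> [780]
  root=780

Answer: 38 214 775 780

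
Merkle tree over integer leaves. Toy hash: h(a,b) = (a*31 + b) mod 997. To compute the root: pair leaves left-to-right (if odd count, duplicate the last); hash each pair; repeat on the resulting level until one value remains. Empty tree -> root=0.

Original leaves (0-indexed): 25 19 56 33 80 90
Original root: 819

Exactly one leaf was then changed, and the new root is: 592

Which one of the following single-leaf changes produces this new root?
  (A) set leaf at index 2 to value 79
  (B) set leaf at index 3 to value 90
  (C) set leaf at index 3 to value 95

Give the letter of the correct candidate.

Answer: B

Derivation:
Original leaves: [25, 19, 56, 33, 80, 90]
Target new root: 592
Try each candidate change and compute the resulting root:
Candidate A: set leaf[2] = 79 -> leaves = [25, 19, 79, 33, 80, 90]
  L0: [25, 19, 79, 33, 80, 90]
  L1: h(25,19)=(25*31+19)%997=794 h(79,33)=(79*31+33)%997=488 h(80,90)=(80*31+90)%997=576 -> [794, 488, 576]
  L2: h(794,488)=(794*31+488)%997=177 h(576,576)=(576*31+576)%997=486 -> [177, 486]
  L3: h(177,486)=(177*31+486)%997=988 -> [988]
  root = 988 != target 592
Candidate B: set leaf[3] = 90 -> leaves = [25, 19, 56, 90, 80, 90]
  L0: [25, 19, 56, 90, 80, 90]
  L1: h(25,19)=(25*31+19)%997=794 h(56,90)=(56*31+90)%997=829 h(80,90)=(80*31+90)%997=576 -> [794, 829, 576]
  L2: h(794,829)=(794*31+829)%997=518 h(576,576)=(576*31+576)%997=486 -> [518, 486]
  L3: h(518,486)=(518*31+486)%997=592 -> [592]
  root = 592 == target 592  ** MATCH **
Candidate C: set leaf[3] = 95 -> leaves = [25, 19, 56, 95, 80, 90]
  L0: [25, 19, 56, 95, 80, 90]
  L1: h(25,19)=(25*31+19)%997=794 h(56,95)=(56*31+95)%997=834 h(80,90)=(80*31+90)%997=576 -> [794, 834, 576]
  L2: h(794,834)=(794*31+834)%997=523 h(576,576)=(576*31+576)%997=486 -> [523, 486]
  L3: h(523,486)=(523*31+486)%997=747 -> [747]
  root = 747 != target 592
Candidate B produces the target root.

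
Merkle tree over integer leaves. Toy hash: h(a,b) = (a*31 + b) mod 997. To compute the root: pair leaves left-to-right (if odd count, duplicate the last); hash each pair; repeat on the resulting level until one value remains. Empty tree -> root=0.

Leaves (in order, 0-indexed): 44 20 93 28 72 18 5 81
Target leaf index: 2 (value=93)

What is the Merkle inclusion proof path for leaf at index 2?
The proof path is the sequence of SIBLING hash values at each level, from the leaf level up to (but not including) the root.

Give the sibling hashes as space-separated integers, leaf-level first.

L0 (leaves): [44, 20, 93, 28, 72, 18, 5, 81], target index=2
L1: h(44,20)=(44*31+20)%997=387 [pair 0] h(93,28)=(93*31+28)%997=917 [pair 1] h(72,18)=(72*31+18)%997=256 [pair 2] h(5,81)=(5*31+81)%997=236 [pair 3] -> [387, 917, 256, 236]
  Sibling for proof at L0: 28
L2: h(387,917)=(387*31+917)%997=950 [pair 0] h(256,236)=(256*31+236)%997=196 [pair 1] -> [950, 196]
  Sibling for proof at L1: 387
L3: h(950,196)=(950*31+196)%997=733 [pair 0] -> [733]
  Sibling for proof at L2: 196
Root: 733
Proof path (sibling hashes from leaf to root): [28, 387, 196]

Answer: 28 387 196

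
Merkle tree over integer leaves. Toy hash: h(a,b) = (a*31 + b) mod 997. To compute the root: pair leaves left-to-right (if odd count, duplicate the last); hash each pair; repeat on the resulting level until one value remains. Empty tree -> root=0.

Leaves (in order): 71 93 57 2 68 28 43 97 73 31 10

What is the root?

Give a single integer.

L0: [71, 93, 57, 2, 68, 28, 43, 97, 73, 31, 10]
L1: h(71,93)=(71*31+93)%997=300 h(57,2)=(57*31+2)%997=772 h(68,28)=(68*31+28)%997=142 h(43,97)=(43*31+97)%997=433 h(73,31)=(73*31+31)%997=300 h(10,10)=(10*31+10)%997=320 -> [300, 772, 142, 433, 300, 320]
L2: h(300,772)=(300*31+772)%997=102 h(142,433)=(142*31+433)%997=847 h(300,320)=(300*31+320)%997=647 -> [102, 847, 647]
L3: h(102,847)=(102*31+847)%997=21 h(647,647)=(647*31+647)%997=764 -> [21, 764]
L4: h(21,764)=(21*31+764)%997=418 -> [418]

Answer: 418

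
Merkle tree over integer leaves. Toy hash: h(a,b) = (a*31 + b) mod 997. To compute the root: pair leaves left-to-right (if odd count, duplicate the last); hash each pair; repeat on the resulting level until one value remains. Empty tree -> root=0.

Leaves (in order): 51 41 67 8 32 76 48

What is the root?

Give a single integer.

L0: [51, 41, 67, 8, 32, 76, 48]
L1: h(51,41)=(51*31+41)%997=625 h(67,8)=(67*31+8)%997=91 h(32,76)=(32*31+76)%997=71 h(48,48)=(48*31+48)%997=539 -> [625, 91, 71, 539]
L2: h(625,91)=(625*31+91)%997=523 h(71,539)=(71*31+539)%997=746 -> [523, 746]
L3: h(523,746)=(523*31+746)%997=10 -> [10]

Answer: 10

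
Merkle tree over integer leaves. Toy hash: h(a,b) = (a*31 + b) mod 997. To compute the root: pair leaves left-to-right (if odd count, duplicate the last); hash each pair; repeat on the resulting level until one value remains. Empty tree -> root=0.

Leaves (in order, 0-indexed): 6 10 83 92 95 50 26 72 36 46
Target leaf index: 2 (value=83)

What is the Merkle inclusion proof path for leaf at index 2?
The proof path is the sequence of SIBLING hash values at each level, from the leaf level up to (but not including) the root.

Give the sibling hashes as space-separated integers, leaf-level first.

Answer: 92 196 5 467

Derivation:
L0 (leaves): [6, 10, 83, 92, 95, 50, 26, 72, 36, 46], target index=2
L1: h(6,10)=(6*31+10)%997=196 [pair 0] h(83,92)=(83*31+92)%997=671 [pair 1] h(95,50)=(95*31+50)%997=4 [pair 2] h(26,72)=(26*31+72)%997=878 [pair 3] h(36,46)=(36*31+46)%997=165 [pair 4] -> [196, 671, 4, 878, 165]
  Sibling for proof at L0: 92
L2: h(196,671)=(196*31+671)%997=765 [pair 0] h(4,878)=(4*31+878)%997=5 [pair 1] h(165,165)=(165*31+165)%997=295 [pair 2] -> [765, 5, 295]
  Sibling for proof at L1: 196
L3: h(765,5)=(765*31+5)%997=789 [pair 0] h(295,295)=(295*31+295)%997=467 [pair 1] -> [789, 467]
  Sibling for proof at L2: 5
L4: h(789,467)=(789*31+467)%997=1 [pair 0] -> [1]
  Sibling for proof at L3: 467
Root: 1
Proof path (sibling hashes from leaf to root): [92, 196, 5, 467]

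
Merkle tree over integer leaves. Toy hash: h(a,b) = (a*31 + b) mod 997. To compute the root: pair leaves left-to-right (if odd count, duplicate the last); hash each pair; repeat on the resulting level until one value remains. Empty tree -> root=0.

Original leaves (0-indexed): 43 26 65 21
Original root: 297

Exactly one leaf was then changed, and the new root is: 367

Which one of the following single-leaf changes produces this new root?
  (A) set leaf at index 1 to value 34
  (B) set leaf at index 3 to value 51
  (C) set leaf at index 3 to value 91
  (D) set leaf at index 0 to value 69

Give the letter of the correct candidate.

Original leaves: [43, 26, 65, 21]
Target new root: 367
Try each candidate change and compute the resulting root:
Candidate A: set leaf[1] = 34 -> leaves = [43, 34, 65, 21]
  L0: [43, 34, 65, 21]
  L1: h(43,34)=(43*31+34)%997=370 h(65,21)=(65*31+21)%997=42 -> [370, 42]
  L2: h(370,42)=(370*31+42)%997=545 -> [545]
  root = 545 != target 367
Candidate B: set leaf[3] = 51 -> leaves = [43, 26, 65, 51]
  L0: [43, 26, 65, 51]
  L1: h(43,26)=(43*31+26)%997=362 h(65,51)=(65*31+51)%997=72 -> [362, 72]
  L2: h(362,72)=(362*31+72)%997=327 -> [327]
  root = 327 != target 367
Candidate C: set leaf[3] = 91 -> leaves = [43, 26, 65, 91]
  L0: [43, 26, 65, 91]
  L1: h(43,26)=(43*31+26)%997=362 h(65,91)=(65*31+91)%997=112 -> [362, 112]
  L2: h(362,112)=(362*31+112)%997=367 -> [367]
  root = 367 == target 367  ** MATCH **
Candidate D: set leaf[0] = 69 -> leaves = [69, 26, 65, 21]
  L0: [69, 26, 65, 21]
  L1: h(69,26)=(69*31+26)%997=171 h(65,21)=(65*31+21)%997=42 -> [171, 42]
  L2: h(171,42)=(171*31+42)%997=358 -> [358]
  root = 358 != target 367
Candidate C produces the target root.

Answer: C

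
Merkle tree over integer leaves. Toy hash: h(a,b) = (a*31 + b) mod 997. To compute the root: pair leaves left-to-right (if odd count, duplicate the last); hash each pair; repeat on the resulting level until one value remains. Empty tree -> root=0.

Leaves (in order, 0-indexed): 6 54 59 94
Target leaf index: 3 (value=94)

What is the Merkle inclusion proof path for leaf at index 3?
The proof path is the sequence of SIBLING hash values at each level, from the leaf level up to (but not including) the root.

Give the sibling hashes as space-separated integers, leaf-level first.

Answer: 59 240

Derivation:
L0 (leaves): [6, 54, 59, 94], target index=3
L1: h(6,54)=(6*31+54)%997=240 [pair 0] h(59,94)=(59*31+94)%997=926 [pair 1] -> [240, 926]
  Sibling for proof at L0: 59
L2: h(240,926)=(240*31+926)%997=390 [pair 0] -> [390]
  Sibling for proof at L1: 240
Root: 390
Proof path (sibling hashes from leaf to root): [59, 240]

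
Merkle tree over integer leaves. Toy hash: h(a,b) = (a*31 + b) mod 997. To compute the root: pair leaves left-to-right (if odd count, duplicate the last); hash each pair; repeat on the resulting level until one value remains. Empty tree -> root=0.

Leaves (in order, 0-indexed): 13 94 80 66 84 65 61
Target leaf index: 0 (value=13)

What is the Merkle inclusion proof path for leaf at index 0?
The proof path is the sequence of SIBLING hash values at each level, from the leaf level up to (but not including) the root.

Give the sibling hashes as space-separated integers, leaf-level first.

Answer: 94 552 943

Derivation:
L0 (leaves): [13, 94, 80, 66, 84, 65, 61], target index=0
L1: h(13,94)=(13*31+94)%997=497 [pair 0] h(80,66)=(80*31+66)%997=552 [pair 1] h(84,65)=(84*31+65)%997=675 [pair 2] h(61,61)=(61*31+61)%997=955 [pair 3] -> [497, 552, 675, 955]
  Sibling for proof at L0: 94
L2: h(497,552)=(497*31+552)%997=7 [pair 0] h(675,955)=(675*31+955)%997=943 [pair 1] -> [7, 943]
  Sibling for proof at L1: 552
L3: h(7,943)=(7*31+943)%997=163 [pair 0] -> [163]
  Sibling for proof at L2: 943
Root: 163
Proof path (sibling hashes from leaf to root): [94, 552, 943]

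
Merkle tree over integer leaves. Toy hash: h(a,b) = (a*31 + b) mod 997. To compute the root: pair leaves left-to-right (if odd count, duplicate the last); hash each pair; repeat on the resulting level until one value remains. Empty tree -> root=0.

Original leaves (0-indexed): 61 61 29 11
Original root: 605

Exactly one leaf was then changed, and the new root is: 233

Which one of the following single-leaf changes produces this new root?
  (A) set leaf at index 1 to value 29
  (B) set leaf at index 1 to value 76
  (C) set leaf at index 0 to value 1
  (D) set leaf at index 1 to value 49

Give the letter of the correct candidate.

Original leaves: [61, 61, 29, 11]
Target new root: 233
Try each candidate change and compute the resulting root:
Candidate A: set leaf[1] = 29 -> leaves = [61, 29, 29, 11]
  L0: [61, 29, 29, 11]
  L1: h(61,29)=(61*31+29)%997=923 h(29,11)=(29*31+11)%997=910 -> [923, 910]
  L2: h(923,910)=(923*31+910)%997=610 -> [610]
  root = 610 != target 233
Candidate B: set leaf[1] = 76 -> leaves = [61, 76, 29, 11]
  L0: [61, 76, 29, 11]
  L1: h(61,76)=(61*31+76)%997=970 h(29,11)=(29*31+11)%997=910 -> [970, 910]
  L2: h(970,910)=(970*31+910)%997=73 -> [73]
  root = 73 != target 233
Candidate C: set leaf[0] = 1 -> leaves = [1, 61, 29, 11]
  L0: [1, 61, 29, 11]
  L1: h(1,61)=(1*31+61)%997=92 h(29,11)=(29*31+11)%997=910 -> [92, 910]
  L2: h(92,910)=(92*31+910)%997=771 -> [771]
  root = 771 != target 233
Candidate D: set leaf[1] = 49 -> leaves = [61, 49, 29, 11]
  L0: [61, 49, 29, 11]
  L1: h(61,49)=(61*31+49)%997=943 h(29,11)=(29*31+11)%997=910 -> [943, 910]
  L2: h(943,910)=(943*31+910)%997=233 -> [233]
  root = 233 == target 233  ** MATCH **
Candidate D produces the target root.

Answer: D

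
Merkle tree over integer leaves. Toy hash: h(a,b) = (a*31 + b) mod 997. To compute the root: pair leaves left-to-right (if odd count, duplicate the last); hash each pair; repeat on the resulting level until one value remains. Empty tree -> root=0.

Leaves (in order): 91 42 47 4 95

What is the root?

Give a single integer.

L0: [91, 42, 47, 4, 95]
L1: h(91,42)=(91*31+42)%997=869 h(47,4)=(47*31+4)%997=464 h(95,95)=(95*31+95)%997=49 -> [869, 464, 49]
L2: h(869,464)=(869*31+464)%997=484 h(49,49)=(49*31+49)%997=571 -> [484, 571]
L3: h(484,571)=(484*31+571)%997=620 -> [620]

Answer: 620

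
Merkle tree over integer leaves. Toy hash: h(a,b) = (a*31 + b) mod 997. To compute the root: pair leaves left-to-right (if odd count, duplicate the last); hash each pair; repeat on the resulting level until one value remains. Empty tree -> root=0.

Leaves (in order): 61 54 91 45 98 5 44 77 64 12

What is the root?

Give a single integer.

L0: [61, 54, 91, 45, 98, 5, 44, 77, 64, 12]
L1: h(61,54)=(61*31+54)%997=948 h(91,45)=(91*31+45)%997=872 h(98,5)=(98*31+5)%997=52 h(44,77)=(44*31+77)%997=444 h(64,12)=(64*31+12)%997=2 -> [948, 872, 52, 444, 2]
L2: h(948,872)=(948*31+872)%997=350 h(52,444)=(52*31+444)%997=62 h(2,2)=(2*31+2)%997=64 -> [350, 62, 64]
L3: h(350,62)=(350*31+62)%997=942 h(64,64)=(64*31+64)%997=54 -> [942, 54]
L4: h(942,54)=(942*31+54)%997=343 -> [343]

Answer: 343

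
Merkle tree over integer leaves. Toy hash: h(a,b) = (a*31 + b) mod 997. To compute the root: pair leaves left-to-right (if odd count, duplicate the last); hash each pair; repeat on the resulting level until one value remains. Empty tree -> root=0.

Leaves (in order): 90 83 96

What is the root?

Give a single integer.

Answer: 411

Derivation:
L0: [90, 83, 96]
L1: h(90,83)=(90*31+83)%997=879 h(96,96)=(96*31+96)%997=81 -> [879, 81]
L2: h(879,81)=(879*31+81)%997=411 -> [411]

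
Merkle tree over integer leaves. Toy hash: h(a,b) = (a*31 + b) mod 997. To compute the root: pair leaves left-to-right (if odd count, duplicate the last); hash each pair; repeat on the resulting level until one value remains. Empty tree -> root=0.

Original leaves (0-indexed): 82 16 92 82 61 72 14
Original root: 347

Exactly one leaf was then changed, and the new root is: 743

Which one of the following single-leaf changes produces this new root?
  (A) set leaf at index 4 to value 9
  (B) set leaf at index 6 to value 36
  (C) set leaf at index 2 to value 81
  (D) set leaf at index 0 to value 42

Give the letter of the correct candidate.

Original leaves: [82, 16, 92, 82, 61, 72, 14]
Target new root: 743
Try each candidate change and compute the resulting root:
Candidate A: set leaf[4] = 9 -> leaves = [82, 16, 92, 82, 9, 72, 14]
  L0: [82, 16, 92, 82, 9, 72, 14]
  L1: h(82,16)=(82*31+16)%997=564 h(92,82)=(92*31+82)%997=940 h(9,72)=(9*31+72)%997=351 h(14,14)=(14*31+14)%997=448 -> [564, 940, 351, 448]
  L2: h(564,940)=(564*31+940)%997=478 h(351,448)=(351*31+448)%997=362 -> [478, 362]
  L3: h(478,362)=(478*31+362)%997=225 -> [225]
  root = 225 != target 743
Candidate B: set leaf[6] = 36 -> leaves = [82, 16, 92, 82, 61, 72, 36]
  L0: [82, 16, 92, 82, 61, 72, 36]
  L1: h(82,16)=(82*31+16)%997=564 h(92,82)=(92*31+82)%997=940 h(61,72)=(61*31+72)%997=966 h(36,36)=(36*31+36)%997=155 -> [564, 940, 966, 155]
  L2: h(564,940)=(564*31+940)%997=478 h(966,155)=(966*31+155)%997=191 -> [478, 191]
  L3: h(478,191)=(478*31+191)%997=54 -> [54]
  root = 54 != target 743
Candidate C: set leaf[2] = 81 -> leaves = [82, 16, 81, 82, 61, 72, 14]
  L0: [82, 16, 81, 82, 61, 72, 14]
  L1: h(82,16)=(82*31+16)%997=564 h(81,82)=(81*31+82)%997=599 h(61,72)=(61*31+72)%997=966 h(14,14)=(14*31+14)%997=448 -> [564, 599, 966, 448]
  L2: h(564,599)=(564*31+599)%997=137 h(966,448)=(966*31+448)%997=484 -> [137, 484]
  L3: h(137,484)=(137*31+484)%997=743 -> [743]
  root = 743 == target 743  ** MATCH **
Candidate D: set leaf[0] = 42 -> leaves = [42, 16, 92, 82, 61, 72, 14]
  L0: [42, 16, 92, 82, 61, 72, 14]
  L1: h(42,16)=(42*31+16)%997=321 h(92,82)=(92*31+82)%997=940 h(61,72)=(61*31+72)%997=966 h(14,14)=(14*31+14)%997=448 -> [321, 940, 966, 448]
  L2: h(321,940)=(321*31+940)%997=921 h(966,448)=(966*31+448)%997=484 -> [921, 484]
  L3: h(921,484)=(921*31+484)%997=122 -> [122]
  root = 122 != target 743
Candidate C produces the target root.

Answer: C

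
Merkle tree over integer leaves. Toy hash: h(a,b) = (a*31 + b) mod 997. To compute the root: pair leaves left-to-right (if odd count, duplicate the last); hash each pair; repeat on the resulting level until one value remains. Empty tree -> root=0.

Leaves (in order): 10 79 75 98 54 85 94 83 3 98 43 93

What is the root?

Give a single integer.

Answer: 561

Derivation:
L0: [10, 79, 75, 98, 54, 85, 94, 83, 3, 98, 43, 93]
L1: h(10,79)=(10*31+79)%997=389 h(75,98)=(75*31+98)%997=429 h(54,85)=(54*31+85)%997=762 h(94,83)=(94*31+83)%997=6 h(3,98)=(3*31+98)%997=191 h(43,93)=(43*31+93)%997=429 -> [389, 429, 762, 6, 191, 429]
L2: h(389,429)=(389*31+429)%997=524 h(762,6)=(762*31+6)%997=697 h(191,429)=(191*31+429)%997=368 -> [524, 697, 368]
L3: h(524,697)=(524*31+697)%997=989 h(368,368)=(368*31+368)%997=809 -> [989, 809]
L4: h(989,809)=(989*31+809)%997=561 -> [561]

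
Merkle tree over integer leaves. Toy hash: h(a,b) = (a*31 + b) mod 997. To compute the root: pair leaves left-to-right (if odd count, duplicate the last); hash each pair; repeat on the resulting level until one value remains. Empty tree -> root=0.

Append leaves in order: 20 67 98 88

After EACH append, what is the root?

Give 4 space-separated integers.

After append 20 (leaves=[20]):
  L0: [20]
  root=20
After append 67 (leaves=[20, 67]):
  L0: [20, 67]
  L1: h(20,67)=(20*31+67)%997=687 -> [687]
  root=687
After append 98 (leaves=[20, 67, 98]):
  L0: [20, 67, 98]
  L1: h(20,67)=(20*31+67)%997=687 h(98,98)=(98*31+98)%997=145 -> [687, 145]
  L2: h(687,145)=(687*31+145)%997=505 -> [505]
  root=505
After append 88 (leaves=[20, 67, 98, 88]):
  L0: [20, 67, 98, 88]
  L1: h(20,67)=(20*31+67)%997=687 h(98,88)=(98*31+88)%997=135 -> [687, 135]
  L2: h(687,135)=(687*31+135)%997=495 -> [495]
  root=495

Answer: 20 687 505 495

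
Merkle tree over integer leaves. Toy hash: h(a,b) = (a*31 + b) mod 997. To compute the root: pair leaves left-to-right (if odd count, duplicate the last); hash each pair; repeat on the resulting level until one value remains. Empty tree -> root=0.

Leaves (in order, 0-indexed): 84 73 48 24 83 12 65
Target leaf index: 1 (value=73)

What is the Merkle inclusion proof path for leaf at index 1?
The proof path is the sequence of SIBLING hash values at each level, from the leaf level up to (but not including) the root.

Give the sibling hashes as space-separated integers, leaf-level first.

Answer: 84 515 461

Derivation:
L0 (leaves): [84, 73, 48, 24, 83, 12, 65], target index=1
L1: h(84,73)=(84*31+73)%997=683 [pair 0] h(48,24)=(48*31+24)%997=515 [pair 1] h(83,12)=(83*31+12)%997=591 [pair 2] h(65,65)=(65*31+65)%997=86 [pair 3] -> [683, 515, 591, 86]
  Sibling for proof at L0: 84
L2: h(683,515)=(683*31+515)%997=751 [pair 0] h(591,86)=(591*31+86)%997=461 [pair 1] -> [751, 461]
  Sibling for proof at L1: 515
L3: h(751,461)=(751*31+461)%997=811 [pair 0] -> [811]
  Sibling for proof at L2: 461
Root: 811
Proof path (sibling hashes from leaf to root): [84, 515, 461]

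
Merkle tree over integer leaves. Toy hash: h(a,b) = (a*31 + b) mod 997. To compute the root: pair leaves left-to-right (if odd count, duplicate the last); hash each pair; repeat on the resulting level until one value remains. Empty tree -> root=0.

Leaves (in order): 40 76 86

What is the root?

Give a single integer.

L0: [40, 76, 86]
L1: h(40,76)=(40*31+76)%997=319 h(86,86)=(86*31+86)%997=758 -> [319, 758]
L2: h(319,758)=(319*31+758)%997=677 -> [677]

Answer: 677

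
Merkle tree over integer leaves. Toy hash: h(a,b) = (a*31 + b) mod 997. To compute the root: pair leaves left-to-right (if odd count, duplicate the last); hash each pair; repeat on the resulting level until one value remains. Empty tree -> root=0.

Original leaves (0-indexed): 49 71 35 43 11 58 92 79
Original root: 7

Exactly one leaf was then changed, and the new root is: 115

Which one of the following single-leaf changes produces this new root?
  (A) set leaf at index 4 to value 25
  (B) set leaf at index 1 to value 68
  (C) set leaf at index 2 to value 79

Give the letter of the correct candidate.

Answer: B

Derivation:
Original leaves: [49, 71, 35, 43, 11, 58, 92, 79]
Target new root: 115
Try each candidate change and compute the resulting root:
Candidate A: set leaf[4] = 25 -> leaves = [49, 71, 35, 43, 25, 58, 92, 79]
  L0: [49, 71, 35, 43, 25, 58, 92, 79]
  L1: h(49,71)=(49*31+71)%997=593 h(35,43)=(35*31+43)%997=131 h(25,58)=(25*31+58)%997=833 h(92,79)=(92*31+79)%997=937 -> [593, 131, 833, 937]
  L2: h(593,131)=(593*31+131)%997=568 h(833,937)=(833*31+937)%997=838 -> [568, 838]
  L3: h(568,838)=(568*31+838)%997=500 -> [500]
  root = 500 != target 115
Candidate B: set leaf[1] = 68 -> leaves = [49, 68, 35, 43, 11, 58, 92, 79]
  L0: [49, 68, 35, 43, 11, 58, 92, 79]
  L1: h(49,68)=(49*31+68)%997=590 h(35,43)=(35*31+43)%997=131 h(11,58)=(11*31+58)%997=399 h(92,79)=(92*31+79)%997=937 -> [590, 131, 399, 937]
  L2: h(590,131)=(590*31+131)%997=475 h(399,937)=(399*31+937)%997=345 -> [475, 345]
  L3: h(475,345)=(475*31+345)%997=115 -> [115]
  root = 115 == target 115  ** MATCH **
Candidate C: set leaf[2] = 79 -> leaves = [49, 71, 79, 43, 11, 58, 92, 79]
  L0: [49, 71, 79, 43, 11, 58, 92, 79]
  L1: h(49,71)=(49*31+71)%997=593 h(79,43)=(79*31+43)%997=498 h(11,58)=(11*31+58)%997=399 h(92,79)=(92*31+79)%997=937 -> [593, 498, 399, 937]
  L2: h(593,498)=(593*31+498)%997=935 h(399,937)=(399*31+937)%997=345 -> [935, 345]
  L3: h(935,345)=(935*31+345)%997=417 -> [417]
  root = 417 != target 115
Candidate B produces the target root.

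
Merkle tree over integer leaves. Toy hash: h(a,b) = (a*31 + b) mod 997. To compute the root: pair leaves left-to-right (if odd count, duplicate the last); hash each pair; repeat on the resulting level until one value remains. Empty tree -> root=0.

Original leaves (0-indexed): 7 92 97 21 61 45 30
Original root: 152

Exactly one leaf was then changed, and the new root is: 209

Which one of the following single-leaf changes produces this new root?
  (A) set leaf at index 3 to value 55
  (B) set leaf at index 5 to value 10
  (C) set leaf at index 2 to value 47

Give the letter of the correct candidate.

Original leaves: [7, 92, 97, 21, 61, 45, 30]
Target new root: 209
Try each candidate change and compute the resulting root:
Candidate A: set leaf[3] = 55 -> leaves = [7, 92, 97, 55, 61, 45, 30]
  L0: [7, 92, 97, 55, 61, 45, 30]
  L1: h(7,92)=(7*31+92)%997=309 h(97,55)=(97*31+55)%997=71 h(61,45)=(61*31+45)%997=939 h(30,30)=(30*31+30)%997=960 -> [309, 71, 939, 960]
  L2: h(309,71)=(309*31+71)%997=677 h(939,960)=(939*31+960)%997=159 -> [677, 159]
  L3: h(677,159)=(677*31+159)%997=209 -> [209]
  root = 209 == target 209  ** MATCH **
Candidate B: set leaf[5] = 10 -> leaves = [7, 92, 97, 21, 61, 10, 30]
  L0: [7, 92, 97, 21, 61, 10, 30]
  L1: h(7,92)=(7*31+92)%997=309 h(97,21)=(97*31+21)%997=37 h(61,10)=(61*31+10)%997=904 h(30,30)=(30*31+30)%997=960 -> [309, 37, 904, 960]
  L2: h(309,37)=(309*31+37)%997=643 h(904,960)=(904*31+960)%997=71 -> [643, 71]
  L3: h(643,71)=(643*31+71)%997=64 -> [64]
  root = 64 != target 209
Candidate C: set leaf[2] = 47 -> leaves = [7, 92, 47, 21, 61, 45, 30]
  L0: [7, 92, 47, 21, 61, 45, 30]
  L1: h(7,92)=(7*31+92)%997=309 h(47,21)=(47*31+21)%997=481 h(61,45)=(61*31+45)%997=939 h(30,30)=(30*31+30)%997=960 -> [309, 481, 939, 960]
  L2: h(309,481)=(309*31+481)%997=90 h(939,960)=(939*31+960)%997=159 -> [90, 159]
  L3: h(90,159)=(90*31+159)%997=955 -> [955]
  root = 955 != target 209
Candidate A produces the target root.

Answer: A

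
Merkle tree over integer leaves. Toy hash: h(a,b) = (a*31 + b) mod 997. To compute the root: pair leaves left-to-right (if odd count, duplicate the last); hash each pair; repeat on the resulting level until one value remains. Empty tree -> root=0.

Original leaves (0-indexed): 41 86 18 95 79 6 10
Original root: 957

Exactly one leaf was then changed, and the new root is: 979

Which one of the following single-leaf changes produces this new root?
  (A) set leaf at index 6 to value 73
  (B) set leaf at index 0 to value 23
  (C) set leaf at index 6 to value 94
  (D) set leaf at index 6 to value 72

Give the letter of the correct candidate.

Original leaves: [41, 86, 18, 95, 79, 6, 10]
Target new root: 979
Try each candidate change and compute the resulting root:
Candidate A: set leaf[6] = 73 -> leaves = [41, 86, 18, 95, 79, 6, 73]
  L0: [41, 86, 18, 95, 79, 6, 73]
  L1: h(41,86)=(41*31+86)%997=360 h(18,95)=(18*31+95)%997=653 h(79,6)=(79*31+6)%997=461 h(73,73)=(73*31+73)%997=342 -> [360, 653, 461, 342]
  L2: h(360,653)=(360*31+653)%997=846 h(461,342)=(461*31+342)%997=675 -> [846, 675]
  L3: h(846,675)=(846*31+675)%997=979 -> [979]
  root = 979 == target 979  ** MATCH **
Candidate B: set leaf[0] = 23 -> leaves = [23, 86, 18, 95, 79, 6, 10]
  L0: [23, 86, 18, 95, 79, 6, 10]
  L1: h(23,86)=(23*31+86)%997=799 h(18,95)=(18*31+95)%997=653 h(79,6)=(79*31+6)%997=461 h(10,10)=(10*31+10)%997=320 -> [799, 653, 461, 320]
  L2: h(799,653)=(799*31+653)%997=497 h(461,320)=(461*31+320)%997=653 -> [497, 653]
  L3: h(497,653)=(497*31+653)%997=108 -> [108]
  root = 108 != target 979
Candidate C: set leaf[6] = 94 -> leaves = [41, 86, 18, 95, 79, 6, 94]
  L0: [41, 86, 18, 95, 79, 6, 94]
  L1: h(41,86)=(41*31+86)%997=360 h(18,95)=(18*31+95)%997=653 h(79,6)=(79*31+6)%997=461 h(94,94)=(94*31+94)%997=17 -> [360, 653, 461, 17]
  L2: h(360,653)=(360*31+653)%997=846 h(461,17)=(461*31+17)%997=350 -> [846, 350]
  L3: h(846,350)=(846*31+350)%997=654 -> [654]
  root = 654 != target 979
Candidate D: set leaf[6] = 72 -> leaves = [41, 86, 18, 95, 79, 6, 72]
  L0: [41, 86, 18, 95, 79, 6, 72]
  L1: h(41,86)=(41*31+86)%997=360 h(18,95)=(18*31+95)%997=653 h(79,6)=(79*31+6)%997=461 h(72,72)=(72*31+72)%997=310 -> [360, 653, 461, 310]
  L2: h(360,653)=(360*31+653)%997=846 h(461,310)=(461*31+310)%997=643 -> [846, 643]
  L3: h(846,643)=(846*31+643)%997=947 -> [947]
  root = 947 != target 979
Candidate A produces the target root.

Answer: A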